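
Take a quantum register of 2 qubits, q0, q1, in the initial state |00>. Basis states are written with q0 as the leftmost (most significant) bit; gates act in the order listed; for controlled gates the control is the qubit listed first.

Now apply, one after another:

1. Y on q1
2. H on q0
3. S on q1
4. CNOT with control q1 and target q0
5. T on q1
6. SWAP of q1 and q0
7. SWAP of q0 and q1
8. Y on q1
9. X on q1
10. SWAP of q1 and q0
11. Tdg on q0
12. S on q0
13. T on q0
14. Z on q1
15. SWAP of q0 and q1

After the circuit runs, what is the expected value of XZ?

The observable XZ averages to 1.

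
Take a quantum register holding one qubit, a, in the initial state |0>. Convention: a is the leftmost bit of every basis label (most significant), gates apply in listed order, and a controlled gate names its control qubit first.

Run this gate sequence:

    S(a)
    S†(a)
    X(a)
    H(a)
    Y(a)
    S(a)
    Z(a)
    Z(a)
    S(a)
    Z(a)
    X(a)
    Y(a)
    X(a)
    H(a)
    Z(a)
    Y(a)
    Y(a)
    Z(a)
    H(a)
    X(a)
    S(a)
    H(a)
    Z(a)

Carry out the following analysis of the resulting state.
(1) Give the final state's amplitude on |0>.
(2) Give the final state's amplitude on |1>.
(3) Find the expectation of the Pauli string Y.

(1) |0> carries amplitude 1/2 - I/2 in the final state. Key observation: steps 13-20 multiply out to the identity, so the circuit reduces to the remaining gates.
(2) The final state's coefficient on |1> equals -1/2 - I/2.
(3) The observable Y averages to -1.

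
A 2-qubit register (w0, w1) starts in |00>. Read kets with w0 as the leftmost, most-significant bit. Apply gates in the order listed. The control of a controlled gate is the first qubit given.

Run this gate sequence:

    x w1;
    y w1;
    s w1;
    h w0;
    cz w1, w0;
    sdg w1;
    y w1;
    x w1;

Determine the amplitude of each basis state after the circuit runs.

The final amplitudes are sqrt(2)/2 on |00>, 0 on |01>, sqrt(2)/2 on |10>, 0 on |11>.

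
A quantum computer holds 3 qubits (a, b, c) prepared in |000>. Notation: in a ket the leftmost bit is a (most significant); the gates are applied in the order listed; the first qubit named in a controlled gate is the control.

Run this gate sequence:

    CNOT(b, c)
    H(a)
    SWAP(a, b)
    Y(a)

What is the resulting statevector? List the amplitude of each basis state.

After the circuit, the state carries amplitude sqrt(2)*I/2 on |100>, sqrt(2)*I/2 on |110>, and 0 on every other basis state.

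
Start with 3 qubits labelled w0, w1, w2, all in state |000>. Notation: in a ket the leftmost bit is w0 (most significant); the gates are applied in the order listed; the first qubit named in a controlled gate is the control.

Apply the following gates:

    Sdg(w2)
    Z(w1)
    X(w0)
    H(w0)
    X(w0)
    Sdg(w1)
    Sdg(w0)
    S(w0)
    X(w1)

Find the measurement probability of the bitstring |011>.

Outcome |011> occurs with probability 0.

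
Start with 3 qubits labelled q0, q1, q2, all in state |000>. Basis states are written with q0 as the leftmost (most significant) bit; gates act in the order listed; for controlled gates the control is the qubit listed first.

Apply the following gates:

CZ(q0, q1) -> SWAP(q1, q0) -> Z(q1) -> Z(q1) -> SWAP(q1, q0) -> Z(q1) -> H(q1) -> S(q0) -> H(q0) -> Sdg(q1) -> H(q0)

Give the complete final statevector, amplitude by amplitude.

The final amplitudes are sqrt(2)/2 on |000>, -sqrt(2)*I/2 on |010>, and 0 on every other basis state. Key observation: gates 2-5 undo each other exactly, leaving only the rest of the circuit to track.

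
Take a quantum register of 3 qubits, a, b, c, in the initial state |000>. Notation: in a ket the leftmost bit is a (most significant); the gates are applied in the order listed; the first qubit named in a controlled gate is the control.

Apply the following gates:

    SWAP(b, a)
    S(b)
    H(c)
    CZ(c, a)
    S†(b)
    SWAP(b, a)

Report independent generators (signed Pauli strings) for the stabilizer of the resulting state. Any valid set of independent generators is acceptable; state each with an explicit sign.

The stabilizer group can be generated by +IIX, +ZII, +IZI, among other valid generating sets.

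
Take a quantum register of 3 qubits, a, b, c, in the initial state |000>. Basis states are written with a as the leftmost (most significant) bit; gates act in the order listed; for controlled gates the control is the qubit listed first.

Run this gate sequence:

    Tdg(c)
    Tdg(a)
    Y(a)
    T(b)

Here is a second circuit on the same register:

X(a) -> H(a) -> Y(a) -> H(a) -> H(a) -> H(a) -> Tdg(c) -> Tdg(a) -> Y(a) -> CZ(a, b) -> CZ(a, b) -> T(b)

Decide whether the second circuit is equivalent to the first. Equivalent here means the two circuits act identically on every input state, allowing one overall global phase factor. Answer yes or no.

No — the two circuits implement different unitaries, even allowing a global phase.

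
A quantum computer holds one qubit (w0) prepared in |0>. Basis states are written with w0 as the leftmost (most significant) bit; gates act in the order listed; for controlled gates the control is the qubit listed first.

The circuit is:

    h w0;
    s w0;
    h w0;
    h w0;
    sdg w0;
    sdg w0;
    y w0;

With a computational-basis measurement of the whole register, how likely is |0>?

The probability of measuring |0> is 1/2.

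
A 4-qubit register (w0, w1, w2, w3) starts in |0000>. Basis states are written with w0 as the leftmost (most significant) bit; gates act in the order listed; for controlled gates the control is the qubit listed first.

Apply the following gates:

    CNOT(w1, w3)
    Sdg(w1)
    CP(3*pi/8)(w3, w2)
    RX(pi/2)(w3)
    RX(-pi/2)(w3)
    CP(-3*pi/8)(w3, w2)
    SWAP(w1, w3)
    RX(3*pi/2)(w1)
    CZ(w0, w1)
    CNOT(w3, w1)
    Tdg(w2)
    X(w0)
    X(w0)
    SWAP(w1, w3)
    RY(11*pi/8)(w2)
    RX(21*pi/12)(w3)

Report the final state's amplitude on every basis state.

After the circuit, the state carries amplitude sqrt(2)*(-sqrt(sqrt(2) + 2) + sqrt(2 - sqrt(2)))*cos(5*pi/16)/4 on |0000>, -sqrt(2)*I*sqrt(sqrt(2) + 2)*cos(5*pi/16)/4 - sqrt(2)*I*sqrt(2 - sqrt(2))*cos(5*pi/16)/4 on |0001>, sqrt(2)*(-sqrt(2 - sqrt(2)) + sqrt(sqrt(2) + 2))*sin(5*pi/16)/4 on |0010>, sqrt(2)*I*sqrt(2 - sqrt(2))*sin(5*pi/16)/4 + sqrt(2)*I*sqrt(sqrt(2) + 2)*sin(5*pi/16)/4 on |0011>, and 0 on every other basis state.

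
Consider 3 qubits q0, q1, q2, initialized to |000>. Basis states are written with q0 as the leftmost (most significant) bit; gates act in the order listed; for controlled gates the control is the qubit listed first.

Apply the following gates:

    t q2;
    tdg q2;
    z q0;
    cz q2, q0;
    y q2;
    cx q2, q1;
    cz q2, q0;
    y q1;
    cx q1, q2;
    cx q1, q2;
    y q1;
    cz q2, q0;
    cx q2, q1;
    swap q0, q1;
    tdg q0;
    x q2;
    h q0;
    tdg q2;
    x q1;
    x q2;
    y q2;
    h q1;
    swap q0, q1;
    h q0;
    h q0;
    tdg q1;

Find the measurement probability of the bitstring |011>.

Outcome |011> occurs with probability 0. Key observation: steps 6-13 multiply out to the identity, so the circuit reduces to the remaining gates.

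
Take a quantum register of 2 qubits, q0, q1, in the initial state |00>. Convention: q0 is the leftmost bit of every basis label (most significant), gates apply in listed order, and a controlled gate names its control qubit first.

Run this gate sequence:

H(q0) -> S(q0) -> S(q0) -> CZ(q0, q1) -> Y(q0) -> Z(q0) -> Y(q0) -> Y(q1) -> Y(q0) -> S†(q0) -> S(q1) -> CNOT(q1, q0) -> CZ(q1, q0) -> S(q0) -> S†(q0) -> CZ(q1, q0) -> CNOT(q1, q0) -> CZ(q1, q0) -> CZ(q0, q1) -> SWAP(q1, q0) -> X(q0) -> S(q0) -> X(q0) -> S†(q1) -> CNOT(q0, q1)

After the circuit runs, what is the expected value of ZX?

The expectation value of ZX is -1. Key observation: steps 12-17 multiply out to the identity, so the circuit reduces to the remaining gates.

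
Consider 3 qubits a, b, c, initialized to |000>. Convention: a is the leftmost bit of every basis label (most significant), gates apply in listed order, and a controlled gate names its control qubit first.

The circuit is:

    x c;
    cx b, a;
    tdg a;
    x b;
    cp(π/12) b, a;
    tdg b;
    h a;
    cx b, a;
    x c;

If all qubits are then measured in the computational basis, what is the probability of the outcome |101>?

Outcome |101> occurs with probability 0.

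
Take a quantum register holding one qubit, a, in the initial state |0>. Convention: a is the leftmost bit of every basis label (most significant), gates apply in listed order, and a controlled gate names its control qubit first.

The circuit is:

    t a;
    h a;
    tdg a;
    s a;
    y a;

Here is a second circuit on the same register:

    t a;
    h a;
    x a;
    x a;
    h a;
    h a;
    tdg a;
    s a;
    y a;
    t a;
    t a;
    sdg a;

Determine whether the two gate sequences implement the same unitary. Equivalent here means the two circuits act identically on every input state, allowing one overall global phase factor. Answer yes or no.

Yes — the two circuits implement the same unitary up to a global phase.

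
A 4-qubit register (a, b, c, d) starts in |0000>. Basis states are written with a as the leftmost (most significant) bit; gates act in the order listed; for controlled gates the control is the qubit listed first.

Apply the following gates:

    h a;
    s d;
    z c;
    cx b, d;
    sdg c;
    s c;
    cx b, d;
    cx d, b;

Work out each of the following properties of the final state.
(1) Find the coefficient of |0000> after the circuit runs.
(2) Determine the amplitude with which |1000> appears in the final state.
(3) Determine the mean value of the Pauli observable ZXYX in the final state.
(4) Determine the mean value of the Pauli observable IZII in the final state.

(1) |0000> carries amplitude sqrt(2)/2 in the final state. Key observation: gates 4-7 undo each other exactly, leaving only the rest of the circuit to track.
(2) The final state's coefficient on |1000> equals sqrt(2)/2.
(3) In the final state, ZXYX has expectation 0.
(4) The expectation value of IZII is 1.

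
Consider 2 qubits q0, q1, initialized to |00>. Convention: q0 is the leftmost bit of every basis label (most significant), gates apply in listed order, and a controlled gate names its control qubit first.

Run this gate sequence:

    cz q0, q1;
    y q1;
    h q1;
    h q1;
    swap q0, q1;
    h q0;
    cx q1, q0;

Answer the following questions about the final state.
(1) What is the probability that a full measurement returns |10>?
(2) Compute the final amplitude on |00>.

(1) Outcome |10> occurs with probability 1/2. Key observation: the block from step 3 through step 4 cancels to the identity and can be dropped.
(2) The final state's coefficient on |00> equals sqrt(2)*I/2.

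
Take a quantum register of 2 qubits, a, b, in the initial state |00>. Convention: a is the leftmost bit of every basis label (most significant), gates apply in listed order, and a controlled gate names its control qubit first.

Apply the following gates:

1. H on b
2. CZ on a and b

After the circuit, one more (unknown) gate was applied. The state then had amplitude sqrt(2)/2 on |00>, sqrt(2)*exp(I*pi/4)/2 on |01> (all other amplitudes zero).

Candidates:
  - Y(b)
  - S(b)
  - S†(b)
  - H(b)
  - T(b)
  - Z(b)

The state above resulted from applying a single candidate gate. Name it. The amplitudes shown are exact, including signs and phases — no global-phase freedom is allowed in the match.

The unique candidate consistent with the amplitudes is T(b).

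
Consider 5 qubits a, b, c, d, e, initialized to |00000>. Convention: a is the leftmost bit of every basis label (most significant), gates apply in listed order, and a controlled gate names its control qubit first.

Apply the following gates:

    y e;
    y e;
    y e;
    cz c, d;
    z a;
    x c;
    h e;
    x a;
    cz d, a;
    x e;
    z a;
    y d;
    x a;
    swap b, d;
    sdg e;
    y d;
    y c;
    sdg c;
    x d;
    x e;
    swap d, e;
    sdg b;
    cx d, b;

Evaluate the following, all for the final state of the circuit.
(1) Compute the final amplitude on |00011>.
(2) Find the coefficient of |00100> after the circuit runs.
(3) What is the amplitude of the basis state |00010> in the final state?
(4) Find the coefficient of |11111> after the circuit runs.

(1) The final state's coefficient on |00011> equals 0.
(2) |00100> carries amplitude 0 in the final state.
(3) |00010> carries amplitude sqrt(2)*I/2 in the final state.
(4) The final state's coefficient on |11111> equals 0.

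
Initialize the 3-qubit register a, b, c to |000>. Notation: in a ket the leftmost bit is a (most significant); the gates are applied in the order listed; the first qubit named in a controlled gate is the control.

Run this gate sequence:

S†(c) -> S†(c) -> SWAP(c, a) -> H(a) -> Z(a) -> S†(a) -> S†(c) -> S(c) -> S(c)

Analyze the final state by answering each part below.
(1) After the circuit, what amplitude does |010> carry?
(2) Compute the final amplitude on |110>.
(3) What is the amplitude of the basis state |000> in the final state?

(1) The final state's coefficient on |010> equals 0.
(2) The amplitude on |110> is 0.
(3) |000> carries amplitude sqrt(2)/2 in the final state.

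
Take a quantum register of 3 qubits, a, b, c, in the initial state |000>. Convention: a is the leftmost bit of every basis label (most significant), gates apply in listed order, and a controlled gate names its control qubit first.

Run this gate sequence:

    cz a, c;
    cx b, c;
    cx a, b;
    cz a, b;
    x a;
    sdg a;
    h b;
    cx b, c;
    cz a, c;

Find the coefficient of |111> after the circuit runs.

|111> carries amplitude sqrt(2)*I/2 in the final state.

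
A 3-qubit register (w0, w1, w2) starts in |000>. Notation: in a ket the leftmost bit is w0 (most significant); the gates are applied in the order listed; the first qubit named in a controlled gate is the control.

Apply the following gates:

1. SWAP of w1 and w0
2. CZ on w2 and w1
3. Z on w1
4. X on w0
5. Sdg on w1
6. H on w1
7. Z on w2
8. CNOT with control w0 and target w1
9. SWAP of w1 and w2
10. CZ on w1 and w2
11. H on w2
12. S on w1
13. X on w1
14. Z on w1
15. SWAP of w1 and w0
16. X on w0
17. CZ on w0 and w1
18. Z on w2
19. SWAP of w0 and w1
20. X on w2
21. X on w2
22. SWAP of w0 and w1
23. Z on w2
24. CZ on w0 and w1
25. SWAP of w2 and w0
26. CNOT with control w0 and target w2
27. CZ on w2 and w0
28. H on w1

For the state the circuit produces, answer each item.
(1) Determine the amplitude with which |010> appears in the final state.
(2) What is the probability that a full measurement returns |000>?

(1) The final state's coefficient on |010> equals sqrt(2)/2. Key observation: steps 17-24 multiply out to the identity, so the circuit reduces to the remaining gates.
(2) A full measurement returns |000> with probability 1/2.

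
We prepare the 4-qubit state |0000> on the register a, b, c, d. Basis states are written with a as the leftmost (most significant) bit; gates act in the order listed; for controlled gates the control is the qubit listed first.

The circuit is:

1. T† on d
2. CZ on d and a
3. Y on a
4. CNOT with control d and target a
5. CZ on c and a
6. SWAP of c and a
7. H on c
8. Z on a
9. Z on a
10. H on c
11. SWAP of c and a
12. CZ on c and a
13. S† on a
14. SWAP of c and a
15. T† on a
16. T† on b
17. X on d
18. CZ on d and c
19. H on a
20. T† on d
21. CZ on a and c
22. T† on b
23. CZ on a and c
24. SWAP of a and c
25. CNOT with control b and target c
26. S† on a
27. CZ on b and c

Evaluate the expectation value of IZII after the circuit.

In the final state, IZII has expectation 1. Key observation: the block from step 5 through step 12 cancels to the identity and can be dropped.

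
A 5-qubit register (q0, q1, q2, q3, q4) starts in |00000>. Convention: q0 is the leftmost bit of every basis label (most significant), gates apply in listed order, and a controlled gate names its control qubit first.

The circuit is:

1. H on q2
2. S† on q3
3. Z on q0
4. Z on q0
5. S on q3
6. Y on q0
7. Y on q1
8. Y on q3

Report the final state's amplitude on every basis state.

The resulting statevector has amplitude -sqrt(2)*I/2 on |11010>, -sqrt(2)*I/2 on |11110>, and 0 on every other basis state. Key observation: gates 2-5 undo each other exactly, leaving only the rest of the circuit to track.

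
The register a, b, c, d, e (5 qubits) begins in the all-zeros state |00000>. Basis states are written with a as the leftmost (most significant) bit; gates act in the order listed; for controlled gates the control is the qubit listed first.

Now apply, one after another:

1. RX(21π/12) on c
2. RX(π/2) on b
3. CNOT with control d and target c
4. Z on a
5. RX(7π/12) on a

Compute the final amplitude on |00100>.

|00100> carries amplitude I*(-sqrt(3) - 1 + sqrt(2))/8 in the final state.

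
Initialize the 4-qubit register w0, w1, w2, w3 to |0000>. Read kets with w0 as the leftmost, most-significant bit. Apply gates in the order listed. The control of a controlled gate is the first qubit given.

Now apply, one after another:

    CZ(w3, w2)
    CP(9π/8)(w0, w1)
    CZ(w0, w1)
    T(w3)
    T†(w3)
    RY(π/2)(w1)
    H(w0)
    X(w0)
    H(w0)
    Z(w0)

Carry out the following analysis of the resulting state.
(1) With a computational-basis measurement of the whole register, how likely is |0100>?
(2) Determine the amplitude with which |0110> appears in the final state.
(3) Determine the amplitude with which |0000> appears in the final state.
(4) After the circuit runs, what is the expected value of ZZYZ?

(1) A full measurement returns |0100> with probability 1/2. Key observation: gates 7-10 undo each other exactly, leaving only the rest of the circuit to track.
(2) |0110> carries amplitude 0 in the final state.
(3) The final state's coefficient on |0000> equals sqrt(2)/2.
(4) The expectation value of ZZYZ is 0.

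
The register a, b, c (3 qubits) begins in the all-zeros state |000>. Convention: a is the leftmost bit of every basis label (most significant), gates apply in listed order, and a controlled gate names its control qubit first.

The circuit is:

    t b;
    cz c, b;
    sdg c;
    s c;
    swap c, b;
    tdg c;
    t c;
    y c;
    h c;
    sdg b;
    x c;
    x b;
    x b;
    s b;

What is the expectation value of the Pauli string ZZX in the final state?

In the final state, ZZX has expectation -1.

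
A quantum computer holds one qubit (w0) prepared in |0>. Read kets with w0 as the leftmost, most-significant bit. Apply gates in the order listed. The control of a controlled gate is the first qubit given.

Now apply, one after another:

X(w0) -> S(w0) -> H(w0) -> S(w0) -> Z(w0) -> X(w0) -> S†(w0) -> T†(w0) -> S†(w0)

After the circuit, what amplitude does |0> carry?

The amplitude on |0> is -sqrt(2)/2.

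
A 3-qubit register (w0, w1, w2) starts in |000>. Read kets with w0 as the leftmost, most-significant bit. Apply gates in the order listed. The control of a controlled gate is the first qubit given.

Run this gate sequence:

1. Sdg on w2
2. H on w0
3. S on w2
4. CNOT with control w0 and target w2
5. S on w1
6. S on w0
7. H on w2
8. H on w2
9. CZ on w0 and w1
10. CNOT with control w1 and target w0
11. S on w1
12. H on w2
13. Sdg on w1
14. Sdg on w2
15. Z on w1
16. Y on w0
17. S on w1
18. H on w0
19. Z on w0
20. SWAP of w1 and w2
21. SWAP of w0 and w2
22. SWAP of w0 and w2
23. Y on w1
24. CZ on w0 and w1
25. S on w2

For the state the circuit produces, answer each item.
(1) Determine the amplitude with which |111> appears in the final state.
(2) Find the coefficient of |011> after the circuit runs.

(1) The final state's coefficient on |111> equals 0.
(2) The amplitude on |011> is 0.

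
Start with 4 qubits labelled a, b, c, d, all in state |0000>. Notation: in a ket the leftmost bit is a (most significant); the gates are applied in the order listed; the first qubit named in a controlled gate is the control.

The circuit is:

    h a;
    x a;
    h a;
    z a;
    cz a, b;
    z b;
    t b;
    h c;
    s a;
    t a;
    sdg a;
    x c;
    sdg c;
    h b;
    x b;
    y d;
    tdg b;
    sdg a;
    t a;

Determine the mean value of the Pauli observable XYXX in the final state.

In the final state, XYXX has expectation 0. Key observation: the block from step 1 through step 4 cancels to the identity and can be dropped.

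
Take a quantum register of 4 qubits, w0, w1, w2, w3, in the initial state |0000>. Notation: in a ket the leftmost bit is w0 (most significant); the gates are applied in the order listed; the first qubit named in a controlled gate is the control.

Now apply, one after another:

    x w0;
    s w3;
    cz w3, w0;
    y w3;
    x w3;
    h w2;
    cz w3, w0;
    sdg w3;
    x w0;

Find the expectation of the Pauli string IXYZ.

The expectation value of IXYZ is 0.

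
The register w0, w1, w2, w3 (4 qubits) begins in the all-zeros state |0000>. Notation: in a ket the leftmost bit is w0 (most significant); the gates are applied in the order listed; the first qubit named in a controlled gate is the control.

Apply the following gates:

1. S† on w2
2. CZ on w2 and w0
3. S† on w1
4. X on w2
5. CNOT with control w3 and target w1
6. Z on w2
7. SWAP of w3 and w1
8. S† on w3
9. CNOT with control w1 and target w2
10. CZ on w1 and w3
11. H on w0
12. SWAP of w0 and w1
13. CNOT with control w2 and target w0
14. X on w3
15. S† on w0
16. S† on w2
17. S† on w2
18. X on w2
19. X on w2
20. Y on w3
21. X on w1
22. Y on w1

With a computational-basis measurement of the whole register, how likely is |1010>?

Outcome |1010> occurs with probability 1/2.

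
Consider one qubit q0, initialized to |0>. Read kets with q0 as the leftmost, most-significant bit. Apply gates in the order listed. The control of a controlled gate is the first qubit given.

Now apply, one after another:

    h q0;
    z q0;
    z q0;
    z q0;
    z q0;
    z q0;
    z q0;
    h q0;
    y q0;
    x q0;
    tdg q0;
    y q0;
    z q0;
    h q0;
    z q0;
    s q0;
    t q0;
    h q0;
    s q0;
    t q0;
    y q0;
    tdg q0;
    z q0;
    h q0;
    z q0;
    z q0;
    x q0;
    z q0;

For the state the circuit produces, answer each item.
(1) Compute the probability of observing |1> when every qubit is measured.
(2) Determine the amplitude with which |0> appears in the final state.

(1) Outcome |1> occurs with probability 1/2.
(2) The final state's coefficient on |0> equals sqrt(2)*exp(I*pi/4)/2.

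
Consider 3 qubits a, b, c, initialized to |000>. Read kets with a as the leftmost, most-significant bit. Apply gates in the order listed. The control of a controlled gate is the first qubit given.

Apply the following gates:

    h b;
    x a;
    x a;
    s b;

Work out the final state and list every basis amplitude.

The resulting statevector has amplitude sqrt(2)/2 on |000>, sqrt(2)*I/2 on |010>, and 0 on every other basis state.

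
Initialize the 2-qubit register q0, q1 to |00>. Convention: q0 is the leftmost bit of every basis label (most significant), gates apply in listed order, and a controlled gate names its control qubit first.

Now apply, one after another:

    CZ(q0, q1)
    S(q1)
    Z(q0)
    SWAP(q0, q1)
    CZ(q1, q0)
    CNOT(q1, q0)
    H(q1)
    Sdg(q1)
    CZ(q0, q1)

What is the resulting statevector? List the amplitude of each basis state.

The resulting statevector has amplitude sqrt(2)/2 on |00>, -sqrt(2)*I/2 on |01>, 0 on |10>, 0 on |11>.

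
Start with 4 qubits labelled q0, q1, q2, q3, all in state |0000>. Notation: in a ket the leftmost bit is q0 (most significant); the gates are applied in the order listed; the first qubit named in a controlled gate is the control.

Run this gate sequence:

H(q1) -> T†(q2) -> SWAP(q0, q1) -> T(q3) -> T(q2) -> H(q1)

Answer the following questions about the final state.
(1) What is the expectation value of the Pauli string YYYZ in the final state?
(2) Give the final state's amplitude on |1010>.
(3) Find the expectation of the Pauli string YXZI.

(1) The expectation value of YYYZ is 0.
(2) |1010> carries amplitude 0 in the final state.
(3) The observable YXZI averages to 0.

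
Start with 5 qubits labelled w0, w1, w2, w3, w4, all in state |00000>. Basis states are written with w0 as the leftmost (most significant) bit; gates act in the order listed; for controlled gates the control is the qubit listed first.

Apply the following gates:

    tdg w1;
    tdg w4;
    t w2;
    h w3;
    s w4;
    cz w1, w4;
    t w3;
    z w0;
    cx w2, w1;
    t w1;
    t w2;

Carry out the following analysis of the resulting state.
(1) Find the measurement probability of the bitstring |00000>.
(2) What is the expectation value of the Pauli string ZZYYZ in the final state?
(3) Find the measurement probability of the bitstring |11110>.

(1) The probability of measuring |00000> is 1/2.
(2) The observable ZZYYZ averages to 0.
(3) Outcome |11110> occurs with probability 0.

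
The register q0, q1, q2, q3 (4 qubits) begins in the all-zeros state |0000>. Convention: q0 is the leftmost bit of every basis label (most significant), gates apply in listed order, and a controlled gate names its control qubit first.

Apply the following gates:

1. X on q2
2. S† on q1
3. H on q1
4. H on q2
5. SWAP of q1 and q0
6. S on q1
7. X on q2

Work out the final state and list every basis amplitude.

The final amplitudes are -1/2 on |0000>, 1/2 on |0010>, -1/2 on |1000>, 1/2 on |1010>, and 0 on every other basis state.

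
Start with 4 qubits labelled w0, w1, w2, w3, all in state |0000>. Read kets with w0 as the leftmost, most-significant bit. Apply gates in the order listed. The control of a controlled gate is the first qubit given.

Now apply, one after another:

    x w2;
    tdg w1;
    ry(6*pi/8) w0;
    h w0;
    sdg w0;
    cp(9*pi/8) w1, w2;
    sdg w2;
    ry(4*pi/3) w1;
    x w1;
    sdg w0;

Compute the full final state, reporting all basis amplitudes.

The final amplitudes are -sqrt(6)*I*sqrt(sqrt(2) + 2)/8 - sqrt(6)*I*sqrt(2 - sqrt(2))/8 on |0010>, sqrt(2)*I*sqrt(2 - sqrt(2))/8 + sqrt(2)*I*sqrt(sqrt(2) + 2)/8 on |0110>, -sqrt(6)*I*sqrt(sqrt(2) + 2)/8 + sqrt(6)*I*sqrt(2 - sqrt(2))/8 on |1010>, -sqrt(2)*I*sqrt(2 - sqrt(2))/8 + sqrt(2)*I*sqrt(sqrt(2) + 2)/8 on |1110>, and 0 on every other basis state.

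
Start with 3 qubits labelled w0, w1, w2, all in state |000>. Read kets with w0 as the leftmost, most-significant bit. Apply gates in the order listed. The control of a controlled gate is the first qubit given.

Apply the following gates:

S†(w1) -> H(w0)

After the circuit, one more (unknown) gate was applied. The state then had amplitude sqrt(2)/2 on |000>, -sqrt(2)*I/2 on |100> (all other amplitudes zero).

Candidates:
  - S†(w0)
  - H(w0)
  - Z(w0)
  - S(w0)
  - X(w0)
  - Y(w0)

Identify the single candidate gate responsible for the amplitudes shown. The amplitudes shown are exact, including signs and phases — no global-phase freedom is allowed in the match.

The applied gate was S†(w0).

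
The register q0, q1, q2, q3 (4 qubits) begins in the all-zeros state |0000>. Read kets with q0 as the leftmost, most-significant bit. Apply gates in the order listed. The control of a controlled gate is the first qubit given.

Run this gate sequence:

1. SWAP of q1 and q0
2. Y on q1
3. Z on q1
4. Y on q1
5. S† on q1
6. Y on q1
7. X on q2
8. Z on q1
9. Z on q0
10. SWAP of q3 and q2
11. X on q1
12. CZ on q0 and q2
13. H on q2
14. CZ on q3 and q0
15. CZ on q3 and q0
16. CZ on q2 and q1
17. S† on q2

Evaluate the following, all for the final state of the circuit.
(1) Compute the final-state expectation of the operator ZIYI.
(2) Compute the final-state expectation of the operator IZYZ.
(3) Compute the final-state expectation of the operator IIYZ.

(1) In the final state, ZIYI has expectation -1.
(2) The observable IZYZ averages to 1.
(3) The observable IIYZ averages to 1.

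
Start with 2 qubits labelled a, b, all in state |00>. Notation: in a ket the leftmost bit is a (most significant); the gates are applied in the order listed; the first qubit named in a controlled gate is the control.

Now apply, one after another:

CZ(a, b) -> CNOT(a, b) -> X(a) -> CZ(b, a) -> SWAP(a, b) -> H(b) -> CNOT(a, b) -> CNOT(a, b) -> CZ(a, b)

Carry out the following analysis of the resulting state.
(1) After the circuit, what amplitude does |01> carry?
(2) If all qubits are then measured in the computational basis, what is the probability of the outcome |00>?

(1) |01> carries amplitude -sqrt(2)/2 in the final state.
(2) A full measurement returns |00> with probability 1/2.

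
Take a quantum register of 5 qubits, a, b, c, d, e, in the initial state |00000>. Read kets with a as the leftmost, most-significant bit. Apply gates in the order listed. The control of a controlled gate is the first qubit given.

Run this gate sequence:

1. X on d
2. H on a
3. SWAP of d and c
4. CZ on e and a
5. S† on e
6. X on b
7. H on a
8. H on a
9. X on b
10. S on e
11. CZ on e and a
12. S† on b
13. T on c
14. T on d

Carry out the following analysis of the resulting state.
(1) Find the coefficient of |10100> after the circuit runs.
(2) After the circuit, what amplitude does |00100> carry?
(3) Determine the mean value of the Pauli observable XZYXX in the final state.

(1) |10100> carries amplitude sqrt(2)*exp(I*pi/4)/2 in the final state. Key observation: steps 4-11 multiply out to the identity, so the circuit reduces to the remaining gates.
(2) |00100> carries amplitude sqrt(2)*exp(I*pi/4)/2 in the final state.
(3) In the final state, XZYXX has expectation 0.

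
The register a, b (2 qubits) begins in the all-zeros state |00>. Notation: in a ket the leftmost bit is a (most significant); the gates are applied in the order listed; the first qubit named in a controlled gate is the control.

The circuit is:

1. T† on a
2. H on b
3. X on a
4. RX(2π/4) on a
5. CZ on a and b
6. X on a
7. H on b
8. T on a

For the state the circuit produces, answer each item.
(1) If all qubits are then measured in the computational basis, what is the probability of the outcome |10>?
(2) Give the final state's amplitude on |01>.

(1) A full measurement returns |10> with probability 1/2.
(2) |01> carries amplitude sqrt(2)/2 in the final state.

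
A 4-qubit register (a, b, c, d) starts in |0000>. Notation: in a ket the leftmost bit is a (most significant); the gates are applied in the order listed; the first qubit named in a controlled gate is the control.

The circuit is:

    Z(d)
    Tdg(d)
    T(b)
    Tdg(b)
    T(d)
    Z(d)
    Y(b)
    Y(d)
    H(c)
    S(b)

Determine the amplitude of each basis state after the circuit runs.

The final amplitudes are -sqrt(2)*I/2 on |0101>, -sqrt(2)*I/2 on |0111>, and 0 on every other basis state. Key observation: gates 1-6 undo each other exactly, leaving only the rest of the circuit to track.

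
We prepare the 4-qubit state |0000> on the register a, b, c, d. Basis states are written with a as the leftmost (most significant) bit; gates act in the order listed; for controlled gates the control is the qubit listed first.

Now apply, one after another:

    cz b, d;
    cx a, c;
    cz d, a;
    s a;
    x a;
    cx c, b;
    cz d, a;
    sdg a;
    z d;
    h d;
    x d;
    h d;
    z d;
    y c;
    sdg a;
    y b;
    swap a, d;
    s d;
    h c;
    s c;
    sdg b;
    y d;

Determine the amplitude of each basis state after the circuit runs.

The resulting statevector has amplitude -sqrt(2)*I/2 on |0100>, -sqrt(2)/2 on |0110>, and 0 on every other basis state. Key observation: gates 10-13 undo each other exactly, leaving only the rest of the circuit to track.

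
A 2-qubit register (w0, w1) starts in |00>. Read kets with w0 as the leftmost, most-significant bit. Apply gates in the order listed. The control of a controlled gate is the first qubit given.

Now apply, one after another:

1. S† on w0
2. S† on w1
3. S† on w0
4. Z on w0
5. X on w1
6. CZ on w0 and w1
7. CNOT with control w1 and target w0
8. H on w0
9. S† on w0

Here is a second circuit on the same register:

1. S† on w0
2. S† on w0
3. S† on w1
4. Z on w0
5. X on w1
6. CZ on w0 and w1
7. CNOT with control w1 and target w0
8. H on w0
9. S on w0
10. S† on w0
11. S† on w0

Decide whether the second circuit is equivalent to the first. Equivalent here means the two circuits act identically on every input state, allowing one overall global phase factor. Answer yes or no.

Yes — the two circuits implement the same unitary up to a global phase.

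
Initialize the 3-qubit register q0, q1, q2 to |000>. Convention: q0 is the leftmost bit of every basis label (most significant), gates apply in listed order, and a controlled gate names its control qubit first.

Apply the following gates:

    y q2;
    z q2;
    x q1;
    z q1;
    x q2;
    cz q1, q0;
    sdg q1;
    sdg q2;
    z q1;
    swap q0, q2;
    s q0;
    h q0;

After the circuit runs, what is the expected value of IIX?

The expectation value of IIX is 0.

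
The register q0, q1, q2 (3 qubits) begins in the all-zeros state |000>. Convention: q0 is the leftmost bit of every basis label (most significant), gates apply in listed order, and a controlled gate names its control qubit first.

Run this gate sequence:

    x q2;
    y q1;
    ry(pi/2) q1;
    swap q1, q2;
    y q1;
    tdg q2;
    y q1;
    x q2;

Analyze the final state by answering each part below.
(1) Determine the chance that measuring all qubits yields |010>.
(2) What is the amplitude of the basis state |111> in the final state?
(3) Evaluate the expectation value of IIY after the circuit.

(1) A full measurement returns |010> with probability 1/2.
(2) |111> carries amplitude 0 in the final state.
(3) The observable IIY averages to -sqrt(2)/2.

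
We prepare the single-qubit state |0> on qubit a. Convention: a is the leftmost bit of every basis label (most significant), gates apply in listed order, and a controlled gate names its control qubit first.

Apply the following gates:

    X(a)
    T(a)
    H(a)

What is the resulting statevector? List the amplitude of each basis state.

The final amplitudes are sqrt(2)*exp(I*pi/4)/2 on |0>, -sqrt(2)*exp(I*pi/4)/2 on |1>.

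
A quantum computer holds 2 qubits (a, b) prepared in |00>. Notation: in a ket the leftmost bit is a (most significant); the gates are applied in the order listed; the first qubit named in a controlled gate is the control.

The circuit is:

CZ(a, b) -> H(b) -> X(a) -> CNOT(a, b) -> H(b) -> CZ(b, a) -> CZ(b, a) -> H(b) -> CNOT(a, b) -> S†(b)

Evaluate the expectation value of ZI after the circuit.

In the final state, ZI has expectation -1. Key observation: the block from step 4 through step 9 cancels to the identity and can be dropped.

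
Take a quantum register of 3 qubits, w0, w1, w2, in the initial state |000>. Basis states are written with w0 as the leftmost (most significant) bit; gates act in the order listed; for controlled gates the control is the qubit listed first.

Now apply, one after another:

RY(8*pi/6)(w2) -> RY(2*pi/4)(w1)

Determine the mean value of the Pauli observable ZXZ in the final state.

The expectation value of ZXZ is -1/2.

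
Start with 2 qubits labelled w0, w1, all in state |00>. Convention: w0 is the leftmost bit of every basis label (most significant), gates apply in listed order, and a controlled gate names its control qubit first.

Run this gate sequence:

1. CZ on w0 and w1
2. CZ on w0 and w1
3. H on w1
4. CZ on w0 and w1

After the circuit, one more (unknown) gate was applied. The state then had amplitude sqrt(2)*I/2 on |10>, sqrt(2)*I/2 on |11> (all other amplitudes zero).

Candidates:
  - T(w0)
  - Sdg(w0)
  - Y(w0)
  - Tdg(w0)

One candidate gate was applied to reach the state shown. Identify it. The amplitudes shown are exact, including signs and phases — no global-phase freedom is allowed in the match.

The unique candidate consistent with the amplitudes is Y(w0). Key observation: gates 1-2 undo each other exactly, leaving only the rest of the circuit to track.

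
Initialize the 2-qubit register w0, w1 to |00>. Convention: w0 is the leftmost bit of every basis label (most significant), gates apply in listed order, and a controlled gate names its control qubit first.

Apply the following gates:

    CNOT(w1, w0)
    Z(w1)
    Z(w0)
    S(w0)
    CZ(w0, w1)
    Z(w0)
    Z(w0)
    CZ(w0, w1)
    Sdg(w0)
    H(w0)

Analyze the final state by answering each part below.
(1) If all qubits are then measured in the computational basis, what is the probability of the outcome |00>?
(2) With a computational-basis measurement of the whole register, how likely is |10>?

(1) A full measurement returns |00> with probability 1/2. Key observation: the block from step 4 through step 9 cancels to the identity and can be dropped.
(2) Outcome |10> occurs with probability 1/2.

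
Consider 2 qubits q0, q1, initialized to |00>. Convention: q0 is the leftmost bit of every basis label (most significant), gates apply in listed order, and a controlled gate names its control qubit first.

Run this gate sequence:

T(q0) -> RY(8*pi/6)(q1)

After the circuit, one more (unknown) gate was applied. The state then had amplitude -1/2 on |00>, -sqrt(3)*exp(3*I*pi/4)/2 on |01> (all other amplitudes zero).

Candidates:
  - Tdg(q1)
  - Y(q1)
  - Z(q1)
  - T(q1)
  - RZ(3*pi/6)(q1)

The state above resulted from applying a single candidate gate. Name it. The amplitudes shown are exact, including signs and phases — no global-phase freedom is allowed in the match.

The applied gate was Tdg(q1).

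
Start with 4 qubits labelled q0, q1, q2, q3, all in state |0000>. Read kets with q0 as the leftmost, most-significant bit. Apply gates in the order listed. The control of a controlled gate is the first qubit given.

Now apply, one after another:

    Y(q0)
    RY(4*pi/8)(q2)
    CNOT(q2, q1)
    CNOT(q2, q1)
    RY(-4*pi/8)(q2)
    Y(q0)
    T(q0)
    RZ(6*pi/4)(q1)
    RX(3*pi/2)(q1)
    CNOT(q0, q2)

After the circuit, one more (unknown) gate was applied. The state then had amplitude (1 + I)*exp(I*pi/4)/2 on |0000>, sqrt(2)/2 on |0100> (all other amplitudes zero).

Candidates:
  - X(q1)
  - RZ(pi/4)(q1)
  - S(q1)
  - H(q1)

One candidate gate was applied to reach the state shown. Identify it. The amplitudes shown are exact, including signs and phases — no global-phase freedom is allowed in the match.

It was H(q1) that produced the state shown. Key observation: steps 1-6 multiply out to the identity, so the circuit reduces to the remaining gates.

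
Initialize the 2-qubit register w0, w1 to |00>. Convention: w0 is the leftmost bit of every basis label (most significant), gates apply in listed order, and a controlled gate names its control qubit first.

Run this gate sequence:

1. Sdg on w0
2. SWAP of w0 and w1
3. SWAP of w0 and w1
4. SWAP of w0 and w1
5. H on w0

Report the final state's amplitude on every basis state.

The final amplitudes are sqrt(2)/2 on |00>, 0 on |01>, sqrt(2)/2 on |10>, 0 on |11>.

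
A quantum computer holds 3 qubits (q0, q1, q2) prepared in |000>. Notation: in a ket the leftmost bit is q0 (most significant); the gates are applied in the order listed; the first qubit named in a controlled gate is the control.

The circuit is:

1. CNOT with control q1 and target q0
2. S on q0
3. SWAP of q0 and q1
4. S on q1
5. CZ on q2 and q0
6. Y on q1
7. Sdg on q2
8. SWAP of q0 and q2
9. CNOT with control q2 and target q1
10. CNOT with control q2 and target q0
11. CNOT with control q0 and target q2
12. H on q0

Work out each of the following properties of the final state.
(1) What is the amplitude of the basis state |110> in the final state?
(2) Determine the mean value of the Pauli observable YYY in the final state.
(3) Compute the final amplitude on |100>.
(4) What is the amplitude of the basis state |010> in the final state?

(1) The final state's coefficient on |110> equals sqrt(2)*I/2.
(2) In the final state, YYY has expectation 0.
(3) |100> carries amplitude 0 in the final state.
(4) The final state's coefficient on |010> equals sqrt(2)*I/2.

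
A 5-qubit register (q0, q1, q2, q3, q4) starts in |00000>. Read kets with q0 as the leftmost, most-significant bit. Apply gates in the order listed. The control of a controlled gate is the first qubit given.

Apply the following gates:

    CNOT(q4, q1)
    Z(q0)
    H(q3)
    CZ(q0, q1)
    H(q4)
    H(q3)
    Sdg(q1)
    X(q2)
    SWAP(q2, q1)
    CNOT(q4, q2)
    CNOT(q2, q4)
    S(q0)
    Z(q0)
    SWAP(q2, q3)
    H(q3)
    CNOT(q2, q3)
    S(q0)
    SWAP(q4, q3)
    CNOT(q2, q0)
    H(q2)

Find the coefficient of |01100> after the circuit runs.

|01100> carries amplitude sqrt(2)/2 in the final state.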